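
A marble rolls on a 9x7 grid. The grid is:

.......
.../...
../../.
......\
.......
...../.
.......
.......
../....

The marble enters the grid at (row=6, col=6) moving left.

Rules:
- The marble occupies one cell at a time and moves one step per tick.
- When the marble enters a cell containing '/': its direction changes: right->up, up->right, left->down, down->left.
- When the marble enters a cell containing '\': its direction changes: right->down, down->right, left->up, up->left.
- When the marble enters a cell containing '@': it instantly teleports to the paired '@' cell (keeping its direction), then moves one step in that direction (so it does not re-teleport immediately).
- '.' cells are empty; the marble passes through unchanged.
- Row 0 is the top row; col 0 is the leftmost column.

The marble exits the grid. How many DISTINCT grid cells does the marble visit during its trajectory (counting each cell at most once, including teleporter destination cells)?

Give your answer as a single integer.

Answer: 7

Derivation:
Step 1: enter (6,6), '.' pass, move left to (6,5)
Step 2: enter (6,5), '.' pass, move left to (6,4)
Step 3: enter (6,4), '.' pass, move left to (6,3)
Step 4: enter (6,3), '.' pass, move left to (6,2)
Step 5: enter (6,2), '.' pass, move left to (6,1)
Step 6: enter (6,1), '.' pass, move left to (6,0)
Step 7: enter (6,0), '.' pass, move left to (6,-1)
Step 8: at (6,-1) — EXIT via left edge, pos 6
Distinct cells visited: 7 (path length 7)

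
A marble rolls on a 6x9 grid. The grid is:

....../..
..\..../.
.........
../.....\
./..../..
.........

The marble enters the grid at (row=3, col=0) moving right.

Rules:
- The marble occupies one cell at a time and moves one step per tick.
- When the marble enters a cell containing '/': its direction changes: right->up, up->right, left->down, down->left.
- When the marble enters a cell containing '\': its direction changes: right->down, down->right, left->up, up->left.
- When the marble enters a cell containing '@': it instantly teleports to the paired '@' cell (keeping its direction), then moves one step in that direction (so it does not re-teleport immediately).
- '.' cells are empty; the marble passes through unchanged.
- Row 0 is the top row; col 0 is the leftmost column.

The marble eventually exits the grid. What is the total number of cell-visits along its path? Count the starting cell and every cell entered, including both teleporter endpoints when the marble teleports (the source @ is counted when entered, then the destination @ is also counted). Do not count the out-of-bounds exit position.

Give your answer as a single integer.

Answer: 7

Derivation:
Step 1: enter (3,0), '.' pass, move right to (3,1)
Step 2: enter (3,1), '.' pass, move right to (3,2)
Step 3: enter (3,2), '/' deflects right->up, move up to (2,2)
Step 4: enter (2,2), '.' pass, move up to (1,2)
Step 5: enter (1,2), '\' deflects up->left, move left to (1,1)
Step 6: enter (1,1), '.' pass, move left to (1,0)
Step 7: enter (1,0), '.' pass, move left to (1,-1)
Step 8: at (1,-1) — EXIT via left edge, pos 1
Path length (cell visits): 7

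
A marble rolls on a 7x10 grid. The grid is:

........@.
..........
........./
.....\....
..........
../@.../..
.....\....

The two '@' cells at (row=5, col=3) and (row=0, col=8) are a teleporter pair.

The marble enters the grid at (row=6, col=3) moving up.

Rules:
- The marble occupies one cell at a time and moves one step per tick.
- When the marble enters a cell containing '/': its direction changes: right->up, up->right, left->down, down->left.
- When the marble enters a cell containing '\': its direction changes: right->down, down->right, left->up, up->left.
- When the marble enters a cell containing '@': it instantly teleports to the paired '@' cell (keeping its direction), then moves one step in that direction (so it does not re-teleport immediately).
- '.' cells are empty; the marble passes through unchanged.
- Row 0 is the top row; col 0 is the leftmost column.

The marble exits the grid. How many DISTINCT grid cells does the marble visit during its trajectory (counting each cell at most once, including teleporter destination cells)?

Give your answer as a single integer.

Answer: 3

Derivation:
Step 1: enter (6,3), '.' pass, move up to (5,3)
Step 2: enter (5,3), '@' teleport (5,3)->(0,8), also enter (0,8), move up to (-1,8)
Step 3: at (-1,8) — EXIT via top edge, pos 8
Distinct cells visited: 3 (path length 3)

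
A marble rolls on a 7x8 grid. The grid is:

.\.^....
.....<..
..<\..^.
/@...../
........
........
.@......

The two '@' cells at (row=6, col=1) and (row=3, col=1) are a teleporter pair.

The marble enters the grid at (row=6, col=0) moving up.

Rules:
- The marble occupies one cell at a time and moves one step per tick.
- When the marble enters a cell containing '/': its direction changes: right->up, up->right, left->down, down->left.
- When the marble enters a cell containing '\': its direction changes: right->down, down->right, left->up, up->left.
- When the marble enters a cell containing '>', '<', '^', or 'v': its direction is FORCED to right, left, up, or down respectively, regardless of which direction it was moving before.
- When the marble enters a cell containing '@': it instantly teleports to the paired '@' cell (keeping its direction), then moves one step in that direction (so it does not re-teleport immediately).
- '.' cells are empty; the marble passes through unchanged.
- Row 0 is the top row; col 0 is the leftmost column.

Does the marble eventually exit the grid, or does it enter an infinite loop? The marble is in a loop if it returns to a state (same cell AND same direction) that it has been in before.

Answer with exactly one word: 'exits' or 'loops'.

Step 1: enter (6,0), '.' pass, move up to (5,0)
Step 2: enter (5,0), '.' pass, move up to (4,0)
Step 3: enter (4,0), '.' pass, move up to (3,0)
Step 4: enter (3,0), '/' deflects up->right, move right to (3,1)
Step 5: enter (3,1), '@' teleport (3,1)->(6,1), also enter (6,1), move right to (6,2)
Step 6: enter (6,2), '.' pass, move right to (6,3)
Step 7: enter (6,3), '.' pass, move right to (6,4)
Step 8: enter (6,4), '.' pass, move right to (6,5)
Step 9: enter (6,5), '.' pass, move right to (6,6)
Step 10: enter (6,6), '.' pass, move right to (6,7)
Step 11: enter (6,7), '.' pass, move right to (6,8)
Step 12: at (6,8) — EXIT via right edge, pos 6

Answer: exits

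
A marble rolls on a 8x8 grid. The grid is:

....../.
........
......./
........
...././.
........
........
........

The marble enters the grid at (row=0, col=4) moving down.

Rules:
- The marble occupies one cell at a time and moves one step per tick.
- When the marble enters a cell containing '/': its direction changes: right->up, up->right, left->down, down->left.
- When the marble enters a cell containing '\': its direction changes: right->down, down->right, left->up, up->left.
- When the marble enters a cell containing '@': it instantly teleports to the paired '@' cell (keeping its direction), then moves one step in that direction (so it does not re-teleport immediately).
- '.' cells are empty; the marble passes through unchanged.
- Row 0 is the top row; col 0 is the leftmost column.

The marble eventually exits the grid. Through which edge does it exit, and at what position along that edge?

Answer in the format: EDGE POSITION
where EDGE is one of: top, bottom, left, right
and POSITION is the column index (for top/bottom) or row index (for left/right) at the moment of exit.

Answer: left 4

Derivation:
Step 1: enter (0,4), '.' pass, move down to (1,4)
Step 2: enter (1,4), '.' pass, move down to (2,4)
Step 3: enter (2,4), '.' pass, move down to (3,4)
Step 4: enter (3,4), '.' pass, move down to (4,4)
Step 5: enter (4,4), '/' deflects down->left, move left to (4,3)
Step 6: enter (4,3), '.' pass, move left to (4,2)
Step 7: enter (4,2), '.' pass, move left to (4,1)
Step 8: enter (4,1), '.' pass, move left to (4,0)
Step 9: enter (4,0), '.' pass, move left to (4,-1)
Step 10: at (4,-1) — EXIT via left edge, pos 4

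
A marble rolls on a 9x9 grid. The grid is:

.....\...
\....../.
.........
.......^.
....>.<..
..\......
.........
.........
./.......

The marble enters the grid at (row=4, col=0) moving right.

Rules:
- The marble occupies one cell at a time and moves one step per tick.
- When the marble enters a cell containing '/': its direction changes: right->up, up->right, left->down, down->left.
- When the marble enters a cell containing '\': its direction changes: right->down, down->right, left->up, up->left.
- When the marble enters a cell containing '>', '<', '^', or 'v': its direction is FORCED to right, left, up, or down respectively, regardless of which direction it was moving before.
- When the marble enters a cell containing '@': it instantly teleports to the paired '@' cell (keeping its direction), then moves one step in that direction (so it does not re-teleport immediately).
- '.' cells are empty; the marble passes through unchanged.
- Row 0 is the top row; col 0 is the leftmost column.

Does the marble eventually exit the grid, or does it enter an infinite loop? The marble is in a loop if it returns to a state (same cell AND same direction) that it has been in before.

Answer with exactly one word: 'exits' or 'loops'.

Step 1: enter (4,0), '.' pass, move right to (4,1)
Step 2: enter (4,1), '.' pass, move right to (4,2)
Step 3: enter (4,2), '.' pass, move right to (4,3)
Step 4: enter (4,3), '.' pass, move right to (4,4)
Step 5: enter (4,4), '>' forces right->right, move right to (4,5)
Step 6: enter (4,5), '.' pass, move right to (4,6)
Step 7: enter (4,6), '<' forces right->left, move left to (4,5)
Step 8: enter (4,5), '.' pass, move left to (4,4)
Step 9: enter (4,4), '>' forces left->right, move right to (4,5)
Step 10: at (4,5) dir=right — LOOP DETECTED (seen before)

Answer: loops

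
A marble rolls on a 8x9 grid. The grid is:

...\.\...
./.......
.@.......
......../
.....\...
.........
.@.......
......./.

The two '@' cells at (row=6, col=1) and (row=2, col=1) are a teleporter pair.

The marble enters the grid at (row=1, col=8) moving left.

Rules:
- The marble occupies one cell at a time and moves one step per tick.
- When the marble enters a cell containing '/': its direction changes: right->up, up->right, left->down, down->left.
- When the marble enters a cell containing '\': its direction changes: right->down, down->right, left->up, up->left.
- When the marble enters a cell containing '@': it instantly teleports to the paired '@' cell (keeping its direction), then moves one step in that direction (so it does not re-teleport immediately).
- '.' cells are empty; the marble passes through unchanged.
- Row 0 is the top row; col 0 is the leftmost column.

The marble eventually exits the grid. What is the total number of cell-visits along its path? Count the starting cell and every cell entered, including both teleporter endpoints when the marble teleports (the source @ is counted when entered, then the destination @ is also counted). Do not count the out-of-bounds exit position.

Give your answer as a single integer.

Step 1: enter (1,8), '.' pass, move left to (1,7)
Step 2: enter (1,7), '.' pass, move left to (1,6)
Step 3: enter (1,6), '.' pass, move left to (1,5)
Step 4: enter (1,5), '.' pass, move left to (1,4)
Step 5: enter (1,4), '.' pass, move left to (1,3)
Step 6: enter (1,3), '.' pass, move left to (1,2)
Step 7: enter (1,2), '.' pass, move left to (1,1)
Step 8: enter (1,1), '/' deflects left->down, move down to (2,1)
Step 9: enter (2,1), '@' teleport (2,1)->(6,1), also enter (6,1), move down to (7,1)
Step 10: enter (7,1), '.' pass, move down to (8,1)
Step 11: at (8,1) — EXIT via bottom edge, pos 1
Path length (cell visits): 11

Answer: 11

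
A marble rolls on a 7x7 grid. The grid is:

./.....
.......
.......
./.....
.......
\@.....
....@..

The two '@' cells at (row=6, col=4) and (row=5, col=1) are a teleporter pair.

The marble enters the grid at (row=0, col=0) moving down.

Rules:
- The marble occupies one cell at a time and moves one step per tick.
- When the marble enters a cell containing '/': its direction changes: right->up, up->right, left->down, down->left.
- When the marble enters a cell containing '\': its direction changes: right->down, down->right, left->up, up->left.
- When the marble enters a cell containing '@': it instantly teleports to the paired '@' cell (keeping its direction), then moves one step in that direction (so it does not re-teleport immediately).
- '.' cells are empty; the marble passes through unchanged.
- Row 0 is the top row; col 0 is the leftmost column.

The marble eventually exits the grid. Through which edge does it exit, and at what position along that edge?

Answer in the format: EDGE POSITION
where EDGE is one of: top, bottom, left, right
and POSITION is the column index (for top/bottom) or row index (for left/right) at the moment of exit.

Answer: right 6

Derivation:
Step 1: enter (0,0), '.' pass, move down to (1,0)
Step 2: enter (1,0), '.' pass, move down to (2,0)
Step 3: enter (2,0), '.' pass, move down to (3,0)
Step 4: enter (3,0), '.' pass, move down to (4,0)
Step 5: enter (4,0), '.' pass, move down to (5,0)
Step 6: enter (5,0), '\' deflects down->right, move right to (5,1)
Step 7: enter (5,1), '@' teleport (5,1)->(6,4), also enter (6,4), move right to (6,5)
Step 8: enter (6,5), '.' pass, move right to (6,6)
Step 9: enter (6,6), '.' pass, move right to (6,7)
Step 10: at (6,7) — EXIT via right edge, pos 6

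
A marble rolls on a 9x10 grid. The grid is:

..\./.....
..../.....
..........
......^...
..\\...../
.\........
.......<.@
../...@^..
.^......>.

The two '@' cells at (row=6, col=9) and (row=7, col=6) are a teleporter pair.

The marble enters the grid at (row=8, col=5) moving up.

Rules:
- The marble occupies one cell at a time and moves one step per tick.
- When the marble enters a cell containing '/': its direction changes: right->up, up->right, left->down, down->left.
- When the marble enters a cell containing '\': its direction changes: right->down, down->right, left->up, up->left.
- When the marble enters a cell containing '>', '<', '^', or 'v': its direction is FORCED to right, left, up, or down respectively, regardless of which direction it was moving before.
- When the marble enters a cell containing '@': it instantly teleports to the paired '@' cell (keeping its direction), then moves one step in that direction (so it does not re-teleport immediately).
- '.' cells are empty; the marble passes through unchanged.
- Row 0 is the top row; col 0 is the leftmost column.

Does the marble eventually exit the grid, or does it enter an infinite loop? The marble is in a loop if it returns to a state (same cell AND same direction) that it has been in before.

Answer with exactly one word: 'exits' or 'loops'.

Step 1: enter (8,5), '.' pass, move up to (7,5)
Step 2: enter (7,5), '.' pass, move up to (6,5)
Step 3: enter (6,5), '.' pass, move up to (5,5)
Step 4: enter (5,5), '.' pass, move up to (4,5)
Step 5: enter (4,5), '.' pass, move up to (3,5)
Step 6: enter (3,5), '.' pass, move up to (2,5)
Step 7: enter (2,5), '.' pass, move up to (1,5)
Step 8: enter (1,5), '.' pass, move up to (0,5)
Step 9: enter (0,5), '.' pass, move up to (-1,5)
Step 10: at (-1,5) — EXIT via top edge, pos 5

Answer: exits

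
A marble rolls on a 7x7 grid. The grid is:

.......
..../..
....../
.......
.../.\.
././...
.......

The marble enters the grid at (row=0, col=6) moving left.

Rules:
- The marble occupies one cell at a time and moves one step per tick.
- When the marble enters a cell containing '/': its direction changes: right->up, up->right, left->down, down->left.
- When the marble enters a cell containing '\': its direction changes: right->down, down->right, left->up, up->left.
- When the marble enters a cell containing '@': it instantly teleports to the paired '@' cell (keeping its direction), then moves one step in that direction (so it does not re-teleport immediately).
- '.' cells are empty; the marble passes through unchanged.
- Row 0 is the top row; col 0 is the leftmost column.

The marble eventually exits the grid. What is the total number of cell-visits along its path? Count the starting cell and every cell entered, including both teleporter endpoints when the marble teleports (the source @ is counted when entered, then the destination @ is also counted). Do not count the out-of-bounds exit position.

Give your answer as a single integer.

Answer: 7

Derivation:
Step 1: enter (0,6), '.' pass, move left to (0,5)
Step 2: enter (0,5), '.' pass, move left to (0,4)
Step 3: enter (0,4), '.' pass, move left to (0,3)
Step 4: enter (0,3), '.' pass, move left to (0,2)
Step 5: enter (0,2), '.' pass, move left to (0,1)
Step 6: enter (0,1), '.' pass, move left to (0,0)
Step 7: enter (0,0), '.' pass, move left to (0,-1)
Step 8: at (0,-1) — EXIT via left edge, pos 0
Path length (cell visits): 7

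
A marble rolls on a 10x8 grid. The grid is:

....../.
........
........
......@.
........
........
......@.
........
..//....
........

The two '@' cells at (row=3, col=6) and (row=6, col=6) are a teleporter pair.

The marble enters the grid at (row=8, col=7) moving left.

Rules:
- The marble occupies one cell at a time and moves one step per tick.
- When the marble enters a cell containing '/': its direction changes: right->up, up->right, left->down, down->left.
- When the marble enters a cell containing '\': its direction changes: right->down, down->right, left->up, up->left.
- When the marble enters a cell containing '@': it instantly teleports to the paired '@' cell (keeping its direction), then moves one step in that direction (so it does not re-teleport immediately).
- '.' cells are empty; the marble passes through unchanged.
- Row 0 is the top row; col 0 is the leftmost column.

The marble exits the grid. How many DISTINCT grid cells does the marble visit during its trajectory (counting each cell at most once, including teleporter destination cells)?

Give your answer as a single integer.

Answer: 6

Derivation:
Step 1: enter (8,7), '.' pass, move left to (8,6)
Step 2: enter (8,6), '.' pass, move left to (8,5)
Step 3: enter (8,5), '.' pass, move left to (8,4)
Step 4: enter (8,4), '.' pass, move left to (8,3)
Step 5: enter (8,3), '/' deflects left->down, move down to (9,3)
Step 6: enter (9,3), '.' pass, move down to (10,3)
Step 7: at (10,3) — EXIT via bottom edge, pos 3
Distinct cells visited: 6 (path length 6)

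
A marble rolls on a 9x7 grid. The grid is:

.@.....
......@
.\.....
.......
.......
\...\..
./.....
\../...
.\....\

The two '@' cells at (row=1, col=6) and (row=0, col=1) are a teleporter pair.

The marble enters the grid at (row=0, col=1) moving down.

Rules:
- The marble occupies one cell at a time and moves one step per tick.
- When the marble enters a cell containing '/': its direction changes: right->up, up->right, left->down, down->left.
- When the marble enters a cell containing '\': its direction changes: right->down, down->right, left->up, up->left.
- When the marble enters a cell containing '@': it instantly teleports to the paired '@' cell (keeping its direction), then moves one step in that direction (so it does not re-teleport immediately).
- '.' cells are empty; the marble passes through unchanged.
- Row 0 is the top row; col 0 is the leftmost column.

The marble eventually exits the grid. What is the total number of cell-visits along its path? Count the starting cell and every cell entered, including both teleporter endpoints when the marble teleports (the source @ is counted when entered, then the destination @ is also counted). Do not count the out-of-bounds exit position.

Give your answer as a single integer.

Answer: 9

Derivation:
Step 1: enter (0,1), '@' teleport (0,1)->(1,6), also enter (1,6), move down to (2,6)
Step 2: enter (2,6), '.' pass, move down to (3,6)
Step 3: enter (3,6), '.' pass, move down to (4,6)
Step 4: enter (4,6), '.' pass, move down to (5,6)
Step 5: enter (5,6), '.' pass, move down to (6,6)
Step 6: enter (6,6), '.' pass, move down to (7,6)
Step 7: enter (7,6), '.' pass, move down to (8,6)
Step 8: enter (8,6), '\' deflects down->right, move right to (8,7)
Step 9: at (8,7) — EXIT via right edge, pos 8
Path length (cell visits): 9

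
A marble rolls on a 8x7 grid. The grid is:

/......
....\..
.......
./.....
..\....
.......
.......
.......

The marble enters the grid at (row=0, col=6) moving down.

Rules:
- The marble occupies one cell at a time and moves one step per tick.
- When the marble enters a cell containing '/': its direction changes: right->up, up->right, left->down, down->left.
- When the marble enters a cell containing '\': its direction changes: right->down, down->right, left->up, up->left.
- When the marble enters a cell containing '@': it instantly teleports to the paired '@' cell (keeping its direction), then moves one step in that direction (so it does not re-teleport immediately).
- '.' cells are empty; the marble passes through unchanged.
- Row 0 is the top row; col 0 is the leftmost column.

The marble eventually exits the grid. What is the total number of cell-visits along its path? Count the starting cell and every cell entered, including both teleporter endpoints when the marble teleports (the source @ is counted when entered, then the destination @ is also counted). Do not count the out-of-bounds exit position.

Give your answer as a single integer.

Step 1: enter (0,6), '.' pass, move down to (1,6)
Step 2: enter (1,6), '.' pass, move down to (2,6)
Step 3: enter (2,6), '.' pass, move down to (3,6)
Step 4: enter (3,6), '.' pass, move down to (4,6)
Step 5: enter (4,6), '.' pass, move down to (5,6)
Step 6: enter (5,6), '.' pass, move down to (6,6)
Step 7: enter (6,6), '.' pass, move down to (7,6)
Step 8: enter (7,6), '.' pass, move down to (8,6)
Step 9: at (8,6) — EXIT via bottom edge, pos 6
Path length (cell visits): 8

Answer: 8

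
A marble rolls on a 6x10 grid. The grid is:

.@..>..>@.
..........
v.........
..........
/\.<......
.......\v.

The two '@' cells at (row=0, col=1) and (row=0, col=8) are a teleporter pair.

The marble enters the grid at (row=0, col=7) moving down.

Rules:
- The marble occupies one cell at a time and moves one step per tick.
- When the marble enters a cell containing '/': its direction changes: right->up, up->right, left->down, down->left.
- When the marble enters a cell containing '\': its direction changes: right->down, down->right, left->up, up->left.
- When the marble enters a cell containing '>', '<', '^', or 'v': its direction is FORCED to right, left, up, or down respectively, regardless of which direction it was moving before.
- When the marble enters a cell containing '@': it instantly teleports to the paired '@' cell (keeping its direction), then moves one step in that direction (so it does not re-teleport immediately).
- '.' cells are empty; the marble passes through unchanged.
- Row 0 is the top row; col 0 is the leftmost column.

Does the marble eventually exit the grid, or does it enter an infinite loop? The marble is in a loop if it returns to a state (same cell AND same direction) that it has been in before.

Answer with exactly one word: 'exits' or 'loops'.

Step 1: enter (0,7), '>' forces down->right, move right to (0,8)
Step 2: enter (0,8), '@' teleport (0,8)->(0,1), also enter (0,1), move right to (0,2)
Step 3: enter (0,2), '.' pass, move right to (0,3)
Step 4: enter (0,3), '.' pass, move right to (0,4)
Step 5: enter (0,4), '>' forces right->right, move right to (0,5)
Step 6: enter (0,5), '.' pass, move right to (0,6)
Step 7: enter (0,6), '.' pass, move right to (0,7)
Step 8: enter (0,7), '>' forces right->right, move right to (0,8)
Step 9: at (0,8) dir=right — LOOP DETECTED (seen before)

Answer: loops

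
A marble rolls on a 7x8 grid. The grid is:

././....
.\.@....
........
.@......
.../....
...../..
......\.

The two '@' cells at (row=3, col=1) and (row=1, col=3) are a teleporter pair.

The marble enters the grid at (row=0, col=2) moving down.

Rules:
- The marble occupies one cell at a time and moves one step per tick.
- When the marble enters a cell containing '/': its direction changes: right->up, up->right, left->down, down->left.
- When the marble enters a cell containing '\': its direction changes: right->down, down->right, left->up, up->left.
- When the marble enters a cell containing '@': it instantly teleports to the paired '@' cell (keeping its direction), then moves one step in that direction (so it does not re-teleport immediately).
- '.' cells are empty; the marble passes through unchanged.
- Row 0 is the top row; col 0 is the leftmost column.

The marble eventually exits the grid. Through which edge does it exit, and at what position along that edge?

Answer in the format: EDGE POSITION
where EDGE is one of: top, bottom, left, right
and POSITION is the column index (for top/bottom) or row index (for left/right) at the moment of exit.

Step 1: enter (0,2), '.' pass, move down to (1,2)
Step 2: enter (1,2), '.' pass, move down to (2,2)
Step 3: enter (2,2), '.' pass, move down to (3,2)
Step 4: enter (3,2), '.' pass, move down to (4,2)
Step 5: enter (4,2), '.' pass, move down to (5,2)
Step 6: enter (5,2), '.' pass, move down to (6,2)
Step 7: enter (6,2), '.' pass, move down to (7,2)
Step 8: at (7,2) — EXIT via bottom edge, pos 2

Answer: bottom 2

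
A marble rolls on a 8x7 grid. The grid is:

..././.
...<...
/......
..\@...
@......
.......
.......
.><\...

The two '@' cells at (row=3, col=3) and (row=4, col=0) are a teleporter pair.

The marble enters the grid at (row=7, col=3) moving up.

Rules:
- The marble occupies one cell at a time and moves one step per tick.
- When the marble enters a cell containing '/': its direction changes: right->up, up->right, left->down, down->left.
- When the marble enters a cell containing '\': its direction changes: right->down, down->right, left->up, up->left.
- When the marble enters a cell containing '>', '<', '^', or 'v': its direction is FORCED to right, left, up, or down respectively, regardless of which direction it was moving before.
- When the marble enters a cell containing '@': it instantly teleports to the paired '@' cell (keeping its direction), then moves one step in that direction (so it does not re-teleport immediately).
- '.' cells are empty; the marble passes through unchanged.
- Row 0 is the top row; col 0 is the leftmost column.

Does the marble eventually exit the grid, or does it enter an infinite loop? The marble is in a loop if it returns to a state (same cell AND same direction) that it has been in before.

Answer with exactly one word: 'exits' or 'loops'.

Answer: loops

Derivation:
Step 1: enter (7,3), '\' deflects up->left, move left to (7,2)
Step 2: enter (7,2), '<' forces left->left, move left to (7,1)
Step 3: enter (7,1), '>' forces left->right, move right to (7,2)
Step 4: enter (7,2), '<' forces right->left, move left to (7,1)
Step 5: at (7,1) dir=left — LOOP DETECTED (seen before)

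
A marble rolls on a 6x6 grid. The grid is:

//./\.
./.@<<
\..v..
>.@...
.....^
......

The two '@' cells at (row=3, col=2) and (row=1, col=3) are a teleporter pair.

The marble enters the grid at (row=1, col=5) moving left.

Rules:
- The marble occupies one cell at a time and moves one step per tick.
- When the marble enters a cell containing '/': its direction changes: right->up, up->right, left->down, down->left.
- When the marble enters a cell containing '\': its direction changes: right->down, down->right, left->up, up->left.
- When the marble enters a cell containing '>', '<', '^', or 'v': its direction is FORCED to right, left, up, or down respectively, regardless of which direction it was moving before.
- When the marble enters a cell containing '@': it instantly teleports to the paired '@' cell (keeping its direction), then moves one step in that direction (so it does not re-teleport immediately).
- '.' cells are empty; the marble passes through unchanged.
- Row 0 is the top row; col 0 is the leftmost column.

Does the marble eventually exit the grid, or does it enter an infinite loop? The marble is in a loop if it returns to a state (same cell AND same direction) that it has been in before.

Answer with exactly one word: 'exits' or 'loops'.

Step 1: enter (1,5), '<' forces left->left, move left to (1,4)
Step 2: enter (1,4), '<' forces left->left, move left to (1,3)
Step 3: enter (1,3), '@' teleport (1,3)->(3,2), also enter (3,2), move left to (3,1)
Step 4: enter (3,1), '.' pass, move left to (3,0)
Step 5: enter (3,0), '>' forces left->right, move right to (3,1)
Step 6: enter (3,1), '.' pass, move right to (3,2)
Step 7: enter (3,2), '@' teleport (3,2)->(1,3), also enter (1,3), move right to (1,4)
Step 8: enter (1,4), '<' forces right->left, move left to (1,3)
Step 9: at (1,3) dir=left — LOOP DETECTED (seen before)

Answer: loops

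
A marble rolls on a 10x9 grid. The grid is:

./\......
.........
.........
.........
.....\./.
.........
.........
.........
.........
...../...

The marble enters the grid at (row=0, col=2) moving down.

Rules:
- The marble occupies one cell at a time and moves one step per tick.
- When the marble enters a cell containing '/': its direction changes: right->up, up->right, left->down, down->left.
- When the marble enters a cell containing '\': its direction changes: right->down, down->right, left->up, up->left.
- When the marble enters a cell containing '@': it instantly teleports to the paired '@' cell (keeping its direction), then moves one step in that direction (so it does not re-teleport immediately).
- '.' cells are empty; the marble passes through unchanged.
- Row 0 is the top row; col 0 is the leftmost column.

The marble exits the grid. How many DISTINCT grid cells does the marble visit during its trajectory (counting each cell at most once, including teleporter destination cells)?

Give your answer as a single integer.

Answer: 7

Derivation:
Step 1: enter (0,2), '\' deflects down->right, move right to (0,3)
Step 2: enter (0,3), '.' pass, move right to (0,4)
Step 3: enter (0,4), '.' pass, move right to (0,5)
Step 4: enter (0,5), '.' pass, move right to (0,6)
Step 5: enter (0,6), '.' pass, move right to (0,7)
Step 6: enter (0,7), '.' pass, move right to (0,8)
Step 7: enter (0,8), '.' pass, move right to (0,9)
Step 8: at (0,9) — EXIT via right edge, pos 0
Distinct cells visited: 7 (path length 7)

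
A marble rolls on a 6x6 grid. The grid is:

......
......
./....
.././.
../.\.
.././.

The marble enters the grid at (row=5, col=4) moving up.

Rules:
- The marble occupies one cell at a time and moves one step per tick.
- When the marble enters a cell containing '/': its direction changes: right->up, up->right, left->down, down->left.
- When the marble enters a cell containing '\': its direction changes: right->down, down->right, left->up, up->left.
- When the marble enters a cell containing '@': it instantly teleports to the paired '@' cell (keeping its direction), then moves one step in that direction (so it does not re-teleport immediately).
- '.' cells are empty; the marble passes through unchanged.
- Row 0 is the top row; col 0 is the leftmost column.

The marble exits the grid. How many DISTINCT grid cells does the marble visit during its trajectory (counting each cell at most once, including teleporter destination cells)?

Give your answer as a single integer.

Step 1: enter (5,4), '/' deflects up->right, move right to (5,5)
Step 2: enter (5,5), '.' pass, move right to (5,6)
Step 3: at (5,6) — EXIT via right edge, pos 5
Distinct cells visited: 2 (path length 2)

Answer: 2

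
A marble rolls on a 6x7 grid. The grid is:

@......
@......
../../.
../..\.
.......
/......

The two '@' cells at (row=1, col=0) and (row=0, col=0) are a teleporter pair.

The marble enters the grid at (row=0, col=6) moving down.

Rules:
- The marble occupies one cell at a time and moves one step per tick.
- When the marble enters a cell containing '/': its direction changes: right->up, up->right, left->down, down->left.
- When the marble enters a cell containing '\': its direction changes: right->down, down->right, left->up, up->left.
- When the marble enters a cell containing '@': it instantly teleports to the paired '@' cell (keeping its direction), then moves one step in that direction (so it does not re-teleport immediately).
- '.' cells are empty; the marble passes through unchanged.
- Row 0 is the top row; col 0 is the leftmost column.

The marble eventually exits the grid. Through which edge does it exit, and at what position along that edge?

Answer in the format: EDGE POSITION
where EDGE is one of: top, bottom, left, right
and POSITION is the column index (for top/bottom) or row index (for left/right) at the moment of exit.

Answer: bottom 6

Derivation:
Step 1: enter (0,6), '.' pass, move down to (1,6)
Step 2: enter (1,6), '.' pass, move down to (2,6)
Step 3: enter (2,6), '.' pass, move down to (3,6)
Step 4: enter (3,6), '.' pass, move down to (4,6)
Step 5: enter (4,6), '.' pass, move down to (5,6)
Step 6: enter (5,6), '.' pass, move down to (6,6)
Step 7: at (6,6) — EXIT via bottom edge, pos 6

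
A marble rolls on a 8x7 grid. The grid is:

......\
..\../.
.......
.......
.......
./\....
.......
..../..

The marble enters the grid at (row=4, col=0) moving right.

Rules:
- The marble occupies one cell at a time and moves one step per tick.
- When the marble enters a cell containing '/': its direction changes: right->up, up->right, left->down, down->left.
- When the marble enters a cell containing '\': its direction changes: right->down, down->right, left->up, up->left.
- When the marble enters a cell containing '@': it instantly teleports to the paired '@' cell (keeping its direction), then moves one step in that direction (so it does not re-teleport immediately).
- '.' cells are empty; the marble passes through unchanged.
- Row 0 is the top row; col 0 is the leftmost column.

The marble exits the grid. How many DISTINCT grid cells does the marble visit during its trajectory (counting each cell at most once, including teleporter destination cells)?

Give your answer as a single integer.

Step 1: enter (4,0), '.' pass, move right to (4,1)
Step 2: enter (4,1), '.' pass, move right to (4,2)
Step 3: enter (4,2), '.' pass, move right to (4,3)
Step 4: enter (4,3), '.' pass, move right to (4,4)
Step 5: enter (4,4), '.' pass, move right to (4,5)
Step 6: enter (4,5), '.' pass, move right to (4,6)
Step 7: enter (4,6), '.' pass, move right to (4,7)
Step 8: at (4,7) — EXIT via right edge, pos 4
Distinct cells visited: 7 (path length 7)

Answer: 7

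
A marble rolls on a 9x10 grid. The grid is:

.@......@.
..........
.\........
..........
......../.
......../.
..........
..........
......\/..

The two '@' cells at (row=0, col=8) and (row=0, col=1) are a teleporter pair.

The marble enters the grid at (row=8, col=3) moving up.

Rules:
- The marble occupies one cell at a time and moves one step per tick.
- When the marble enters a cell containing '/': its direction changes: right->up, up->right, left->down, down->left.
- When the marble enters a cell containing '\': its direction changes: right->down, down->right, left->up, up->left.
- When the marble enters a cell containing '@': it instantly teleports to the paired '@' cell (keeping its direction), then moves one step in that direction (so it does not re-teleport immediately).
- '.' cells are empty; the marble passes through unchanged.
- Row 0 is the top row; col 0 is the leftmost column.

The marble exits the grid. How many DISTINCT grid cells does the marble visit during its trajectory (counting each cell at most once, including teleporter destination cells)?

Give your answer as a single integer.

Answer: 9

Derivation:
Step 1: enter (8,3), '.' pass, move up to (7,3)
Step 2: enter (7,3), '.' pass, move up to (6,3)
Step 3: enter (6,3), '.' pass, move up to (5,3)
Step 4: enter (5,3), '.' pass, move up to (4,3)
Step 5: enter (4,3), '.' pass, move up to (3,3)
Step 6: enter (3,3), '.' pass, move up to (2,3)
Step 7: enter (2,3), '.' pass, move up to (1,3)
Step 8: enter (1,3), '.' pass, move up to (0,3)
Step 9: enter (0,3), '.' pass, move up to (-1,3)
Step 10: at (-1,3) — EXIT via top edge, pos 3
Distinct cells visited: 9 (path length 9)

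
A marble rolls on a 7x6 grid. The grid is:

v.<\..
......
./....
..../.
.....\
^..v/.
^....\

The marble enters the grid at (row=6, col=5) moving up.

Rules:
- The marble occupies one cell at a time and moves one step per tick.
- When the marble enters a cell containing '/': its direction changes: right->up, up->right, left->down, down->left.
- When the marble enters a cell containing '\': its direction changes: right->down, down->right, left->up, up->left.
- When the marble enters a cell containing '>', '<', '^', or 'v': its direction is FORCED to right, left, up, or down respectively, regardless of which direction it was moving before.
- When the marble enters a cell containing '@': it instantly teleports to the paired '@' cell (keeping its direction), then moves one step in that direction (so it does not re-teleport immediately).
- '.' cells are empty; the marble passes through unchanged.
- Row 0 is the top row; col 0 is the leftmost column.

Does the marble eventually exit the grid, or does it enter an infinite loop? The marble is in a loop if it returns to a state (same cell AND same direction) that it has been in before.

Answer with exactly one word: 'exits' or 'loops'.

Step 1: enter (6,5), '\' deflects up->left, move left to (6,4)
Step 2: enter (6,4), '.' pass, move left to (6,3)
Step 3: enter (6,3), '.' pass, move left to (6,2)
Step 4: enter (6,2), '.' pass, move left to (6,1)
Step 5: enter (6,1), '.' pass, move left to (6,0)
Step 6: enter (6,0), '^' forces left->up, move up to (5,0)
Step 7: enter (5,0), '^' forces up->up, move up to (4,0)
Step 8: enter (4,0), '.' pass, move up to (3,0)
Step 9: enter (3,0), '.' pass, move up to (2,0)
Step 10: enter (2,0), '.' pass, move up to (1,0)
Step 11: enter (1,0), '.' pass, move up to (0,0)
Step 12: enter (0,0), 'v' forces up->down, move down to (1,0)
Step 13: enter (1,0), '.' pass, move down to (2,0)
Step 14: enter (2,0), '.' pass, move down to (3,0)
Step 15: enter (3,0), '.' pass, move down to (4,0)
Step 16: enter (4,0), '.' pass, move down to (5,0)
Step 17: enter (5,0), '^' forces down->up, move up to (4,0)
Step 18: at (4,0) dir=up — LOOP DETECTED (seen before)

Answer: loops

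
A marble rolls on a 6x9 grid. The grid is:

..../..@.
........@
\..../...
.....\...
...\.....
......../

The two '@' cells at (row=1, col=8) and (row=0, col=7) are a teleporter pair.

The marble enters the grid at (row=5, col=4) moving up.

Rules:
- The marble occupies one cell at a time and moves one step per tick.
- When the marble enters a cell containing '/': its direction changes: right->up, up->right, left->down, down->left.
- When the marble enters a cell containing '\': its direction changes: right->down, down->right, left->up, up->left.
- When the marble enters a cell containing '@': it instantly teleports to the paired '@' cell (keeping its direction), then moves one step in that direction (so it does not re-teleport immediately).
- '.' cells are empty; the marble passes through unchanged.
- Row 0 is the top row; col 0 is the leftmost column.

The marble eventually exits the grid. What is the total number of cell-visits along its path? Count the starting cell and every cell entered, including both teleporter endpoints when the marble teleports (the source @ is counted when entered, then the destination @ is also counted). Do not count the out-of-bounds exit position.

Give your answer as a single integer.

Answer: 10

Derivation:
Step 1: enter (5,4), '.' pass, move up to (4,4)
Step 2: enter (4,4), '.' pass, move up to (3,4)
Step 3: enter (3,4), '.' pass, move up to (2,4)
Step 4: enter (2,4), '.' pass, move up to (1,4)
Step 5: enter (1,4), '.' pass, move up to (0,4)
Step 6: enter (0,4), '/' deflects up->right, move right to (0,5)
Step 7: enter (0,5), '.' pass, move right to (0,6)
Step 8: enter (0,6), '.' pass, move right to (0,7)
Step 9: enter (0,7), '@' teleport (0,7)->(1,8), also enter (1,8), move right to (1,9)
Step 10: at (1,9) — EXIT via right edge, pos 1
Path length (cell visits): 10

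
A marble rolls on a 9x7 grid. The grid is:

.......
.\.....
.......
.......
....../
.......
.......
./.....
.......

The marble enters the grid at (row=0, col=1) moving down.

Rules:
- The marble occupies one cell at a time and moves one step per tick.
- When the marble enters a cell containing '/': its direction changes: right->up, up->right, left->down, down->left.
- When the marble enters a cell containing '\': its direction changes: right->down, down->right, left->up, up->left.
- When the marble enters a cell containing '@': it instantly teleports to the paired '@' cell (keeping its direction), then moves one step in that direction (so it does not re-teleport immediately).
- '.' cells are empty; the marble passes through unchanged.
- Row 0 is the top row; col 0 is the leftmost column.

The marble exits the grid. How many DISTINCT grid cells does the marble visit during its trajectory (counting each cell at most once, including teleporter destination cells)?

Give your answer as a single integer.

Answer: 7

Derivation:
Step 1: enter (0,1), '.' pass, move down to (1,1)
Step 2: enter (1,1), '\' deflects down->right, move right to (1,2)
Step 3: enter (1,2), '.' pass, move right to (1,3)
Step 4: enter (1,3), '.' pass, move right to (1,4)
Step 5: enter (1,4), '.' pass, move right to (1,5)
Step 6: enter (1,5), '.' pass, move right to (1,6)
Step 7: enter (1,6), '.' pass, move right to (1,7)
Step 8: at (1,7) — EXIT via right edge, pos 1
Distinct cells visited: 7 (path length 7)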